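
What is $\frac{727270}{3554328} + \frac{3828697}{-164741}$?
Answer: $- \frac{6744316881773}{292771774524} \approx -23.036$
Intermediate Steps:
$\frac{727270}{3554328} + \frac{3828697}{-164741} = 727270 \cdot \frac{1}{3554328} + 3828697 \left(- \frac{1}{164741}\right) = \frac{363635}{1777164} - \frac{3828697}{164741} = - \frac{6744316881773}{292771774524}$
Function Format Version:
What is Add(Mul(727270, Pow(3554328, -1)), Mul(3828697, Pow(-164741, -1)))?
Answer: Rational(-6744316881773, 292771774524) ≈ -23.036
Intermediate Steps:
Add(Mul(727270, Pow(3554328, -1)), Mul(3828697, Pow(-164741, -1))) = Add(Mul(727270, Rational(1, 3554328)), Mul(3828697, Rational(-1, 164741))) = Add(Rational(363635, 1777164), Rational(-3828697, 164741)) = Rational(-6744316881773, 292771774524)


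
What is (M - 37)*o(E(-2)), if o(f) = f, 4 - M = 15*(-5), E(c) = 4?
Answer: 168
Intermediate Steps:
M = 79 (M = 4 - 15*(-5) = 4 - 1*(-75) = 4 + 75 = 79)
(M - 37)*o(E(-2)) = (79 - 37)*4 = 42*4 = 168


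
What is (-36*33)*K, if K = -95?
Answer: 112860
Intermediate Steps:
(-36*33)*K = -36*33*(-95) = -1188*(-95) = 112860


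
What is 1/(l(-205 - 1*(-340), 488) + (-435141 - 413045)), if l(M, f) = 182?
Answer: -1/848004 ≈ -1.1792e-6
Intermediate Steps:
1/(l(-205 - 1*(-340), 488) + (-435141 - 413045)) = 1/(182 + (-435141 - 413045)) = 1/(182 - 848186) = 1/(-848004) = -1/848004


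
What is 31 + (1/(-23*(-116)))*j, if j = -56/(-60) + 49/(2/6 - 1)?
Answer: 2479063/80040 ≈ 30.973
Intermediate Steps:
j = -2177/30 (j = -56*(-1/60) + 49/(2*(⅙) - 1) = 14/15 + 49/(⅓ - 1) = 14/15 + 49/(-⅔) = 14/15 + 49*(-3/2) = 14/15 - 147/2 = -2177/30 ≈ -72.567)
31 + (1/(-23*(-116)))*j = 31 + (1/(-23*(-116)))*(-2177/30) = 31 - 1/23*(-1/116)*(-2177/30) = 31 + (1/2668)*(-2177/30) = 31 - 2177/80040 = 2479063/80040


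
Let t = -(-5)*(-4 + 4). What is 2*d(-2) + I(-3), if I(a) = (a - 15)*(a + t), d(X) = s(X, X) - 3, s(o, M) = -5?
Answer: 38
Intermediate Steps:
t = 0 (t = -(-5)*0 = -1*0 = 0)
d(X) = -8 (d(X) = -5 - 3 = -8)
I(a) = a*(-15 + a) (I(a) = (a - 15)*(a + 0) = (-15 + a)*a = a*(-15 + a))
2*d(-2) + I(-3) = 2*(-8) - 3*(-15 - 3) = -16 - 3*(-18) = -16 + 54 = 38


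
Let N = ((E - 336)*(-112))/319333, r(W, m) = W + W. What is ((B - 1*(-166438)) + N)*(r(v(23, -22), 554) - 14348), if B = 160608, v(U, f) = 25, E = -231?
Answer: -30474186395244/6517 ≈ -4.6761e+9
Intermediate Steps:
r(W, m) = 2*W
N = 1296/6517 (N = ((-231 - 336)*(-112))/319333 = -567*(-112)*(1/319333) = 63504*(1/319333) = 1296/6517 ≈ 0.19886)
((B - 1*(-166438)) + N)*(r(v(23, -22), 554) - 14348) = ((160608 - 1*(-166438)) + 1296/6517)*(2*25 - 14348) = ((160608 + 166438) + 1296/6517)*(50 - 14348) = (327046 + 1296/6517)*(-14298) = (2131360078/6517)*(-14298) = -30474186395244/6517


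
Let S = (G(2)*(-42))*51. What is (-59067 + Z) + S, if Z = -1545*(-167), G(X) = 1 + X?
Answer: 192522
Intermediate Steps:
Z = 258015
S = -6426 (S = ((1 + 2)*(-42))*51 = (3*(-42))*51 = -126*51 = -6426)
(-59067 + Z) + S = (-59067 + 258015) - 6426 = 198948 - 6426 = 192522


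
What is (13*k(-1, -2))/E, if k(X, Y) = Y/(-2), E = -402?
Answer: -13/402 ≈ -0.032338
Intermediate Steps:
k(X, Y) = -Y/2 (k(X, Y) = Y*(-½) = -Y/2)
(13*k(-1, -2))/E = (13*(-½*(-2)))/(-402) = (13*1)*(-1/402) = 13*(-1/402) = -13/402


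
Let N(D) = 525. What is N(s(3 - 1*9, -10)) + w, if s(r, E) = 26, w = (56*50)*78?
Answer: 218925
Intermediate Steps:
w = 218400 (w = 2800*78 = 218400)
N(s(3 - 1*9, -10)) + w = 525 + 218400 = 218925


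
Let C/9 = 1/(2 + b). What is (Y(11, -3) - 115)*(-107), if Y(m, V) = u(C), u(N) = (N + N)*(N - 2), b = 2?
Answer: 97477/8 ≈ 12185.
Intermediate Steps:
C = 9/4 (C = 9/(2 + 2) = 9/4 ≈ 2.2500)
u(N) = 2*N*(-2 + N) (u(N) = (2*N)*(-2 + N) = 2*N*(-2 + N))
Y(m, V) = 9/8 (Y(m, V) = 2*(9/4)*(-2 + 9/4) = 2*(9/4)*(1/4) = 9/8)
(Y(11, -3) - 115)*(-107) = (9/8 - 115)*(-107) = -911/8*(-107) = 97477/8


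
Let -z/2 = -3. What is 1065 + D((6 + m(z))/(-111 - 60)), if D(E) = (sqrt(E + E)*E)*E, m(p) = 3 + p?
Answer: 1065 + 25*I*sqrt(570)/185193 ≈ 1065.0 + 0.0032229*I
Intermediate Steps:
z = 6 (z = -2*(-3) = 6)
D(E) = sqrt(2)*E**(5/2) (D(E) = (sqrt(2*E)*E)*E = ((sqrt(2)*sqrt(E))*E)*E = (sqrt(2)*E**(3/2))*E = sqrt(2)*E**(5/2))
1065 + D((6 + m(z))/(-111 - 60)) = 1065 + sqrt(2)*((6 + (3 + 6))/(-111 - 60))**(5/2) = 1065 + sqrt(2)*((6 + 9)/(-171))**(5/2) = 1065 + sqrt(2)*(15*(-1/171))**(5/2) = 1065 + sqrt(2)*(-5/57)**(5/2) = 1065 + sqrt(2)*(25*I*sqrt(285)/185193) = 1065 + 25*I*sqrt(570)/185193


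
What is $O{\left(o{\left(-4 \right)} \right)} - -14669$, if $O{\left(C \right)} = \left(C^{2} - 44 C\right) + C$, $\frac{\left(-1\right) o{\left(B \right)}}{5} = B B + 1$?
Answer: $25549$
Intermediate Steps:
$o{\left(B \right)} = -5 - 5 B^{2}$ ($o{\left(B \right)} = - 5 \left(B B + 1\right) = - 5 \left(B^{2} + 1\right) = - 5 \left(1 + B^{2}\right) = -5 - 5 B^{2}$)
$O{\left(C \right)} = C^{2} - 43 C$
$O{\left(o{\left(-4 \right)} \right)} - -14669 = \left(-5 - 5 \left(-4\right)^{2}\right) \left(-43 - \left(5 + 5 \left(-4\right)^{2}\right)\right) - -14669 = \left(-5 - 80\right) \left(-43 - 85\right) + 14669 = - 85 \left(-43 - 85\right) + 14669 = \left(-85\right) \left(-128\right) + 14669 = 10880 + 14669 = 25549$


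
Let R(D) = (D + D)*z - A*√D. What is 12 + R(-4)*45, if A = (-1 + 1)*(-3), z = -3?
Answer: 1092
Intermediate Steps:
A = 0 (A = 0*(-3) = 0)
R(D) = -6*D (R(D) = (D + D)*(-3) - 0*√D = (2*D)*(-3) - 1*0 = -6*D + 0 = -6*D)
12 + R(-4)*45 = 12 - 6*(-4)*45 = 12 + 24*45 = 12 + 1080 = 1092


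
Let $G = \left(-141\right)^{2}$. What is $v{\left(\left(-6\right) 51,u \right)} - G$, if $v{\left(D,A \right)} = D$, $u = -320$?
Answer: $-20187$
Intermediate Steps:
$G = 19881$
$v{\left(\left(-6\right) 51,u \right)} - G = \left(-6\right) 51 - 19881 = -306 - 19881 = -20187$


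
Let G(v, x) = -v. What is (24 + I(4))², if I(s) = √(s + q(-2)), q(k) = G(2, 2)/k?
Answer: (24 + √5)² ≈ 688.33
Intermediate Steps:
q(k) = -2/k (q(k) = (-1*2)/k = -2/k)
I(s) = √(1 + s) (I(s) = √(s - 2/(-2)) = √(s - 2*(-½)) = √(s + 1) = √(1 + s))
(24 + I(4))² = (24 + √(1 + 4))² = (24 + √5)²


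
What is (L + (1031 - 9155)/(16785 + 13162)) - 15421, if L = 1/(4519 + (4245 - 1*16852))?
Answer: -3735206749315/242211336 ≈ -15421.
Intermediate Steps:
L = -1/8088 (L = 1/(4519 + (4245 - 16852)) = 1/(4519 - 12607) = 1/(-8088) = -1/8088 ≈ -0.00012364)
(L + (1031 - 9155)/(16785 + 13162)) - 15421 = (-1/8088 + (1031 - 9155)/(16785 + 13162)) - 15421 = (-1/8088 - 8124/29947) - 15421 = -65736859/242211336 - 15421 = -3735206749315/242211336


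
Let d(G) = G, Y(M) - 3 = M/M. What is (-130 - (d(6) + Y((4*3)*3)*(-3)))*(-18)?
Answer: 2232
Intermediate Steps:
Y(M) = 4 (Y(M) = 3 + M/M = 3 + 1 = 4)
(-130 - (d(6) + Y((4*3)*3)*(-3)))*(-18) = (-130 - (6 + 4*(-3)))*(-18) = (-130 - (6 - 12))*(-18) = (-130 - 1*(-6))*(-18) = (-130 + 6)*(-18) = -124*(-18) = 2232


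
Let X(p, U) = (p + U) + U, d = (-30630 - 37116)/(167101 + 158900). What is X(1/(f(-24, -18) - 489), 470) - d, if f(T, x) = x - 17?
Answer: 53536741821/56941508 ≈ 940.21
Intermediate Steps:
f(T, x) = -17 + x
d = -22582/108667 (d = -67746/326001 = -67746*1/326001 = -22582/108667 ≈ -0.20781)
X(p, U) = p + 2*U (X(p, U) = (U + p) + U = p + 2*U)
X(1/(f(-24, -18) - 489), 470) - d = (1/((-17 - 18) - 489) + 2*470) - 1*(-22582/108667) = (1/(-35 - 489) + 940) + 22582/108667 = (1/(-524) + 940) + 22582/108667 = (-1/524 + 940) + 22582/108667 = 492559/524 + 22582/108667 = 53536741821/56941508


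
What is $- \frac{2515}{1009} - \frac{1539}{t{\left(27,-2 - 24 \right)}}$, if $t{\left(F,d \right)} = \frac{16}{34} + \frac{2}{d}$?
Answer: $- \frac{114466292}{29261} \approx -3911.9$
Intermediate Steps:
$t{\left(F,d \right)} = \frac{8}{17} + \frac{2}{d}$ ($t{\left(F,d \right)} = 16 \cdot \frac{1}{34} + \frac{2}{d} = \frac{8}{17} + \frac{2}{d}$)
$- \frac{2515}{1009} - \frac{1539}{t{\left(27,-2 - 24 \right)}} = - \frac{2515}{1009} - \frac{1539}{\frac{8}{17} + \frac{2}{-2 - 24}} = \left(-2515\right) \frac{1}{1009} - \frac{1539}{\frac{8}{17} + \frac{2}{-26}} = - \frac{2515}{1009} - \frac{1539}{\frac{8}{17} + 2 \left(- \frac{1}{26}\right)} = - \frac{2515}{1009} - \frac{1539}{\frac{8}{17} - \frac{1}{13}} = - \frac{2515}{1009} - \frac{1539}{\frac{87}{221}} = - \frac{2515}{1009} - \frac{113373}{29} = - \frac{114466292}{29261}$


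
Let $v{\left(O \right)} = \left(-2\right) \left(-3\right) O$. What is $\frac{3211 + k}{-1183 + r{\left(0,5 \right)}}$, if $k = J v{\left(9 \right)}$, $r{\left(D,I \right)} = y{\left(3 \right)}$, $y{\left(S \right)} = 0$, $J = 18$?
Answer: $- \frac{4183}{1183} \approx -3.5359$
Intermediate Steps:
$v{\left(O \right)} = 6 O$
$r{\left(D,I \right)} = 0$
$k = 972$ ($k = 18 \cdot 6 \cdot 9 = 18 \cdot 54 = 972$)
$\frac{3211 + k}{-1183 + r{\left(0,5 \right)}} = \frac{3211 + 972}{-1183 + 0} = \frac{4183}{-1183} = 4183 \left(- \frac{1}{1183}\right) = - \frac{4183}{1183}$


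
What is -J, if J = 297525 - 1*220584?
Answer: -76941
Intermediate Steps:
J = 76941 (J = 297525 - 220584 = 76941)
-J = -1*76941 = -76941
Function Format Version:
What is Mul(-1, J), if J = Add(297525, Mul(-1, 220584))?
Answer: -76941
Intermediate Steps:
J = 76941 (J = Add(297525, -220584) = 76941)
Mul(-1, J) = Mul(-1, 76941) = -76941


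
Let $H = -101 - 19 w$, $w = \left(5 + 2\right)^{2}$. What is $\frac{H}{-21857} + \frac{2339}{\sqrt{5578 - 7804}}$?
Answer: $\frac{1032}{21857} - \frac{2339 i \sqrt{2226}}{2226} \approx 0.047216 - 49.576 i$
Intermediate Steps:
$w = 49$ ($w = 7^{2} = 49$)
$H = -1032$ ($H = -101 - 931 = -1032$)
$\frac{H}{-21857} + \frac{2339}{\sqrt{5578 - 7804}} = - \frac{1032}{-21857} + \frac{2339}{\sqrt{5578 - 7804}} = \left(-1032\right) \left(- \frac{1}{21857}\right) + \frac{2339}{\sqrt{-2226}} = \frac{1032}{21857} + \frac{2339}{i \sqrt{2226}} = \frac{1032}{21857} + 2339 \left(- \frac{i \sqrt{2226}}{2226}\right) = \frac{1032}{21857} - \frac{2339 i \sqrt{2226}}{2226}$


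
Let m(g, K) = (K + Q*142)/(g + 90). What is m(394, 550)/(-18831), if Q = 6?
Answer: -701/4557102 ≈ -0.00015383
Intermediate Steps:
m(g, K) = (852 + K)/(90 + g) (m(g, K) = (K + 6*142)/(g + 90) = (K + 852)/(90 + g) = (852 + K)/(90 + g))
m(394, 550)/(-18831) = ((852 + 550)/(90 + 394))/(-18831) = (1402/484)*(-1/18831) = ((1/484)*1402)*(-1/18831) = (701/242)*(-1/18831) = -701/4557102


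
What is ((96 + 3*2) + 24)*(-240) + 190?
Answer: -30050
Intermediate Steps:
((96 + 3*2) + 24)*(-240) + 190 = ((96 + 6) + 24)*(-240) + 190 = (102 + 24)*(-240) + 190 = 126*(-240) + 190 = -30240 + 190 = -30050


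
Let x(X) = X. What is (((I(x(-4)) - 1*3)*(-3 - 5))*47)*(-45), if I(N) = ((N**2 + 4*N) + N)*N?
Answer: 219960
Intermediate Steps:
I(N) = N*(N**2 + 5*N) (I(N) = (N**2 + 5*N)*N = N*(N**2 + 5*N))
(((I(x(-4)) - 1*3)*(-3 - 5))*47)*(-45) = ((((-4)**2*(5 - 4) - 1*3)*(-3 - 5))*47)*(-45) = (((16*1 - 3)*(-8))*47)*(-45) = (((16 - 3)*(-8))*47)*(-45) = ((13*(-8))*47)*(-45) = -104*47*(-45) = -4888*(-45) = 219960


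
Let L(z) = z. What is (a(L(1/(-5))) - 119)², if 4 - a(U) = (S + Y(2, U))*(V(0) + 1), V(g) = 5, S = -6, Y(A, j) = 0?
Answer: 6241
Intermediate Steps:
a(U) = 40 (a(U) = 4 - (-6 + 0)*(5 + 1) = 4 - (-6)*6 = 4 - 1*(-36) = 4 + 36 = 40)
(a(L(1/(-5))) - 119)² = (40 - 119)² = (-79)² = 6241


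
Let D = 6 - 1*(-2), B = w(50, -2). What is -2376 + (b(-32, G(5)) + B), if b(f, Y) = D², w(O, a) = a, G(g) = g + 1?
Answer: -2314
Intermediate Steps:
G(g) = 1 + g
B = -2
D = 8 (D = 6 + 2 = 8)
b(f, Y) = 64 (b(f, Y) = 8² = 64)
-2376 + (b(-32, G(5)) + B) = -2376 + (64 - 2) = -2376 + 62 = -2314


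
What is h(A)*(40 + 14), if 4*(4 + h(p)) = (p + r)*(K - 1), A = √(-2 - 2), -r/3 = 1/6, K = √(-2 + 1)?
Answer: -945/4 - 135*I/4 ≈ -236.25 - 33.75*I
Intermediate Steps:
K = I (K = √(-1) = I ≈ 1.0*I)
r = -½ (r = -3/6 = -3*⅙ = -½ ≈ -0.50000)
A = 2*I (A = √(-4) = 2*I ≈ 2.0*I)
h(p) = -4 + (-1 + I)*(-½ + p)/4 (h(p) = -4 + ((p - ½)*(I - 1))/4 = -4 + ((-½ + p)*(-1 + I))/4 = -4 + ((-1 + I)*(-½ + p))/4 = -4 + (-1 + I)*(-½ + p)/4)
h(A)*(40 + 14) = (-31/8 - I/2 - I/8 + I*(2*I)/4)*(40 + 14) = (-31/8 - I/2 - I/8 - ½)*54 = (-35/8 - 5*I/8)*54 = -945/4 - 135*I/4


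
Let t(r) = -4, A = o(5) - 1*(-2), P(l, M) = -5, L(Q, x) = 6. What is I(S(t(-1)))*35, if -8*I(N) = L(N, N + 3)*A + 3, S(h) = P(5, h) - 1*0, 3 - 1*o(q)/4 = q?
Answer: 1155/8 ≈ 144.38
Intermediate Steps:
o(q) = 12 - 4*q
A = -6 (A = (12 - 4*5) - 1*(-2) = (12 - 20) + 2 = -8 + 2 = -6)
S(h) = -5 (S(h) = -5 - 1*0 = -5 + 0 = -5)
I(N) = 33/8 (I(N) = -(6*(-6) + 3)/8 = -(-36 + 3)/8 = -⅛*(-33) = 33/8)
I(S(t(-1)))*35 = (33/8)*35 = 1155/8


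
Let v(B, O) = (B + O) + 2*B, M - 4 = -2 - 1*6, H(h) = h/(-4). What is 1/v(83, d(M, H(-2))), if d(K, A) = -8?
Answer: 1/241 ≈ 0.0041494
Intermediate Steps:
H(h) = -h/4 (H(h) = h*(-¼) = -h/4)
M = -4 (M = 4 + (-2 - 1*6) = 4 + (-2 - 6) = 4 - 8 = -4)
v(B, O) = O + 3*B
1/v(83, d(M, H(-2))) = 1/(-8 + 3*83) = 1/(-8 + 249) = 1/241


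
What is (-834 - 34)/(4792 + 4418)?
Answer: -434/4605 ≈ -0.094245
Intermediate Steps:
(-834 - 34)/(4792 + 4418) = -868/9210 = -868*1/9210 = -434/4605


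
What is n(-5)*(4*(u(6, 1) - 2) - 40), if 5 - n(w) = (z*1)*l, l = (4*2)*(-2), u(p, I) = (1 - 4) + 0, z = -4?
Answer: 3540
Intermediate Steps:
u(p, I) = -3 (u(p, I) = -3 + 0 = -3)
l = -16 (l = 8*(-2) = -16)
n(w) = -59 (n(w) = 5 - (-4*1)*(-16) = 5 - (-4)*(-16) = 5 - 1*64 = 5 - 64 = -59)
n(-5)*(4*(u(6, 1) - 2) - 40) = -59*(4*(-3 - 2) - 40) = -59*(4*(-5) - 40) = -59*(-20 - 40) = -59*(-60) = 3540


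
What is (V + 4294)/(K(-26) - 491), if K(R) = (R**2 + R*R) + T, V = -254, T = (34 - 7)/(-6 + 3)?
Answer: 1010/213 ≈ 4.7418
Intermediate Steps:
T = -9 (T = 27/(-3) = 27*(-1/3) = -9)
K(R) = -9 + 2*R**2 (K(R) = (R**2 + R*R) - 9 = (R**2 + R**2) - 9 = 2*R**2 - 9 = -9 + 2*R**2)
(V + 4294)/(K(-26) - 491) = (-254 + 4294)/((-9 + 2*(-26)**2) - 491) = 4040/((-9 + 2*676) - 491) = 4040/((-9 + 1352) - 491) = 4040/(1343 - 491) = 4040/852 = 4040*(1/852) = 1010/213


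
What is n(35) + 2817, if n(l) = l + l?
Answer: 2887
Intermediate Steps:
n(l) = 2*l
n(35) + 2817 = 2*35 + 2817 = 70 + 2817 = 2887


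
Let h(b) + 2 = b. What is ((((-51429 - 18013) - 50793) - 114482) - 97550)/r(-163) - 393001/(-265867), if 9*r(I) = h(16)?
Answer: -113577710341/531734 ≈ -2.1360e+5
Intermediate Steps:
h(b) = -2 + b
r(I) = 14/9 (r(I) = (-2 + 16)/9 = (⅑)*14 = 14/9)
((((-51429 - 18013) - 50793) - 114482) - 97550)/r(-163) - 393001/(-265867) = ((((-51429 - 18013) - 50793) - 114482) - 97550)/(14/9) - 393001/(-265867) = (((-69442 - 50793) - 114482) - 97550)*(9/14) - 393001*(-1/265867) = ((-120235 - 114482) - 97550)*(9/14) + 56143/37981 = (-234717 - 97550)*(9/14) + 56143/37981 = -332267*9/14 + 56143/37981 = -2990403/14 + 56143/37981 = -113577710341/531734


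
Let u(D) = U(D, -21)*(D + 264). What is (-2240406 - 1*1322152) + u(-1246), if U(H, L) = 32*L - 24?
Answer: -2879086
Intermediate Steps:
U(H, L) = -24 + 32*L
u(D) = -183744 - 696*D (u(D) = (-24 + 32*(-21))*(D + 264) = (-24 - 672)*(264 + D) = -696*(264 + D) = -183744 - 696*D)
(-2240406 - 1*1322152) + u(-1246) = (-2240406 - 1*1322152) + (-183744 - 696*(-1246)) = (-2240406 - 1322152) + (-183744 + 867216) = -3562558 + 683472 = -2879086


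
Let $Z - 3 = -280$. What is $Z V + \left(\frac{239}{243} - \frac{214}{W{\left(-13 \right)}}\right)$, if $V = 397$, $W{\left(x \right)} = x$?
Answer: $- \frac{347336962}{3159} \approx -1.0995 \cdot 10^{5}$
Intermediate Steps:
$Z = -277$ ($Z = 3 - 280 = -277$)
$Z V + \left(\frac{239}{243} - \frac{214}{W{\left(-13 \right)}}\right) = \left(-277\right) 397 + \left(\frac{239}{243} - \frac{214}{-13}\right) = -109969 + \left(239 \cdot \frac{1}{243} - - \frac{214}{13}\right) = -109969 + \left(\frac{239}{243} + \frac{214}{13}\right) = -109969 + \frac{55109}{3159} = - \frac{347336962}{3159}$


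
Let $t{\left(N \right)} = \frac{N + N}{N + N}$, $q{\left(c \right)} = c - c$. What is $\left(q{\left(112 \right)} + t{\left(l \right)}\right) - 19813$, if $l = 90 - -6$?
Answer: $-19812$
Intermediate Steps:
$l = 96$ ($l = 90 + 6 = 96$)
$q{\left(c \right)} = 0$
$t{\left(N \right)} = 1$ ($t{\left(N \right)} = \frac{2 N}{2 N} = 2 N \frac{1}{2 N} = 1$)
$\left(q{\left(112 \right)} + t{\left(l \right)}\right) - 19813 = \left(0 + 1\right) - 19813 = 1 - 19813 = -19812$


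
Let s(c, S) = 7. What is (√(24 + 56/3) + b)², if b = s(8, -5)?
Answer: 275/3 + 112*√6/3 ≈ 183.11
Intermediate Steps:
b = 7
(√(24 + 56/3) + b)² = (√(24 + 56/3) + 7)² = (√(128/3) + 7)² = (8*√6/3 + 7)² = (7 + 8*√6/3)²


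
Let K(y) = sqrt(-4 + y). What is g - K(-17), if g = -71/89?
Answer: -71/89 - I*sqrt(21) ≈ -0.79775 - 4.5826*I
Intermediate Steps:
g = -71/89 (g = -71*1/89 = -71/89 ≈ -0.79775)
g - K(-17) = -71/89 - sqrt(-4 - 17) = -71/89 - sqrt(-21) = -71/89 - I*sqrt(21)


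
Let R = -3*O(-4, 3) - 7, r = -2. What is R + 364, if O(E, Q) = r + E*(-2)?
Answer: 339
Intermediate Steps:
O(E, Q) = -2 - 2*E (O(E, Q) = -2 + E*(-2) = -2 - 2*E)
R = -25 (R = -3*(-2 - 2*(-4)) - 7 = -3*(-2 + 8) - 7 = -3*6 - 7 = -18 - 7 = -25)
R + 364 = -25 + 364 = 339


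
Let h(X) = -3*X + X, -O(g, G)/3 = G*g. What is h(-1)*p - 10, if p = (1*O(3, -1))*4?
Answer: 62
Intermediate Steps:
O(g, G) = -3*G*g
p = 36 (p = (1*(-3*(-1)*3))*4 = (1*9)*4 = 9*4 = 36)
h(X) = -2*X
h(-1)*p - 10 = -2*(-1)*36 - 10 = 2*36 - 10 = 72 - 10 = 62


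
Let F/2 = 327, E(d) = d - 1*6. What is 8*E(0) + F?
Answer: 606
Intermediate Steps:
E(d) = -6 + d (E(d) = d - 6 = -6 + d)
F = 654 (F = 2*327 = 654)
8*E(0) + F = 8*(-6 + 0) + 654 = 8*(-6) + 654 = -48 + 654 = 606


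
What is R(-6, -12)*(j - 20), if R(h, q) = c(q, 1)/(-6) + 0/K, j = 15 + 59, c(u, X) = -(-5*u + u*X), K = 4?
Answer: 432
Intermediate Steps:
c(u, X) = 5*u - X*u (c(u, X) = -(-5*u + X*u) = 5*u - X*u)
j = 74
R(h, q) = -2*q/3 (R(h, q) = (q*(5 - 1*1))/(-6) + 0/4 = (q*(5 - 1))*(-1/6) + 0*(1/4) = (q*4)*(-1/6) + 0 = (4*q)*(-1/6) + 0 = -2*q/3 + 0 = -2*q/3)
R(-6, -12)*(j - 20) = (-2/3*(-12))*(74 - 20) = 8*54 = 432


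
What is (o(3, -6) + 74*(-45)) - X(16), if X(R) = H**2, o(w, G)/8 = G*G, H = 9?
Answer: -3123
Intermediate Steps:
o(w, G) = 8*G**2 (o(w, G) = 8*(G*G) = 8*G**2)
X(R) = 81 (X(R) = 9**2 = 81)
(o(3, -6) + 74*(-45)) - X(16) = (8*(-6)**2 + 74*(-45)) - 1*81 = (8*36 - 3330) - 81 = (288 - 3330) - 81 = -3042 - 81 = -3123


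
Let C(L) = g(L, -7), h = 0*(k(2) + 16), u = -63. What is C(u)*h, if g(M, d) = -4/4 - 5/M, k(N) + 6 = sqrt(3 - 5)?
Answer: 0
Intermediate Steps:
k(N) = -6 + I*sqrt(2) (k(N) = -6 + sqrt(3 - 5) = -6 + sqrt(-2) = -6 + I*sqrt(2))
g(M, d) = -1 - 5/M (g(M, d) = -4*1/4 - 5/M = -1 - 5/M)
h = 0 (h = 0*((-6 + I*sqrt(2)) + 16) = 0*(10 + I*sqrt(2)) = 0)
C(L) = (-5 - L)/L
C(u)*h = ((-5 - 1*(-63))/(-63))*0 = -(-5 + 63)/63*0 = -1/63*58*0 = -58/63*0 = 0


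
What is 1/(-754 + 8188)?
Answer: 1/7434 ≈ 0.00013452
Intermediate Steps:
1/(-754 + 8188) = 1/7434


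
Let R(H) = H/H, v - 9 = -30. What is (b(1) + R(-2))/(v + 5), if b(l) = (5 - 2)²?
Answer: -5/8 ≈ -0.62500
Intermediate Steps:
v = -21 (v = 9 - 30 = -21)
b(l) = 9 (b(l) = 3² = 9)
R(H) = 1
(b(1) + R(-2))/(v + 5) = (9 + 1)/(-21 + 5) = 10/(-16) = 10*(-1/16) = -5/8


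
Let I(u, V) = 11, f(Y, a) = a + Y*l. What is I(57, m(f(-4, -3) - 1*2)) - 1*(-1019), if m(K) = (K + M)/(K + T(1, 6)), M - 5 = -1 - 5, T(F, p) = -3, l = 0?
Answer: 1030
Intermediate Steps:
f(Y, a) = a (f(Y, a) = a + Y*0 = a + 0 = a)
M = -1 (M = 5 + (-1 - 5) = 5 - 6 = -1)
m(K) = (-1 + K)/(-3 + K) (m(K) = (K - 1)/(K - 3) = (-1 + K)/(-3 + K))
I(57, m(f(-4, -3) - 1*2)) - 1*(-1019) = 11 - 1*(-1019) = 11 + 1019 = 1030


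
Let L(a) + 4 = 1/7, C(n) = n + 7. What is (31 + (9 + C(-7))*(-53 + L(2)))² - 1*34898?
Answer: 9613223/49 ≈ 1.9619e+5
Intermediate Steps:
C(n) = 7 + n
L(a) = -27/7 (L(a) = -4 + 1/7 = -4 + ⅐ = -27/7)
(31 + (9 + C(-7))*(-53 + L(2)))² - 1*34898 = (31 + (9 + (7 - 7))*(-53 - 27/7))² - 1*34898 = (31 + (9 + 0)*(-398/7))² - 34898 = (31 + 9*(-398/7))² - 34898 = (31 - 3582/7)² - 34898 = (-3365/7)² - 34898 = 11323225/49 - 34898 = 9613223/49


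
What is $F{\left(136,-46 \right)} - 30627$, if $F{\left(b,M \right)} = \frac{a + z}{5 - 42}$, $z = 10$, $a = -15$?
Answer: $- \frac{1133194}{37} \approx -30627.0$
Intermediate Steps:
$F{\left(b,M \right)} = \frac{5}{37}$ ($F{\left(b,M \right)} = \frac{-15 + 10}{5 - 42} = - \frac{5}{-37} = \left(-5\right) \left(- \frac{1}{37}\right) = \frac{5}{37}$)
$F{\left(136,-46 \right)} - 30627 = \frac{5}{37} - 30627 = - \frac{1133194}{37}$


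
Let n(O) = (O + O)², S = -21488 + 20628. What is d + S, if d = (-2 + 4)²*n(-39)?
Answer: 23476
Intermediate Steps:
S = -860
n(O) = 4*O² (n(O) = (2*O)² = 4*O²)
d = 24336 (d = (-2 + 4)²*(4*(-39)²) = 2²*(4*1521) = 4*6084 = 24336)
d + S = 24336 - 860 = 23476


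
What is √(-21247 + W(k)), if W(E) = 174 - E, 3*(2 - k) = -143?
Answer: 178*I*√6/3 ≈ 145.34*I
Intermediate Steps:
k = 149/3 (k = 2 - ⅓*(-143) = 2 + 143/3 = 149/3 ≈ 49.667)
√(-21247 + W(k)) = √(-21247 + (174 - 1*149/3)) = √(-21247 + (174 - 149/3)) = √(-21247 + 373/3) = √(-63368/3) = 178*I*√6/3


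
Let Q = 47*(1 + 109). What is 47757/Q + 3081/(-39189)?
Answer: 618540101/67535710 ≈ 9.1587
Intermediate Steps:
Q = 5170 (Q = 47*110 = 5170)
47757/Q + 3081/(-39189) = 47757/5170 + 3081/(-39189) = 47757*(1/5170) + 3081*(-1/39189) = 47757/5170 - 1027/13063 = 618540101/67535710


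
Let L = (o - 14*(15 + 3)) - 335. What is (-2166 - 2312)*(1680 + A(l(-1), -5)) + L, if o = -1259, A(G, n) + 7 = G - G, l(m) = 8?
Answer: -7493540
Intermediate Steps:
A(G, n) = -7 (A(G, n) = -7 + (G - G) = -7 + 0 = -7)
L = -1846 (L = (-1259 - 14*(15 + 3)) - 335 = (-1259 - 14*18) - 335 = (-1259 - 252) - 335 = -1511 - 335 = -1846)
(-2166 - 2312)*(1680 + A(l(-1), -5)) + L = (-2166 - 2312)*(1680 - 7) - 1846 = -4478*1673 - 1846 = -7491694 - 1846 = -7493540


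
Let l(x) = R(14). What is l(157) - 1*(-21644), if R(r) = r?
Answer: 21658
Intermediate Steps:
l(x) = 14
l(157) - 1*(-21644) = 14 - 1*(-21644) = 14 + 21644 = 21658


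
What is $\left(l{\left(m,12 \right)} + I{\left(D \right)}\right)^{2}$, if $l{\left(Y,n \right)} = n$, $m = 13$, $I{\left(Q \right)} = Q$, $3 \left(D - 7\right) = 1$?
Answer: $\frac{3364}{9} \approx 373.78$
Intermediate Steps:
$D = \frac{22}{3}$ ($D = 7 + \frac{1}{3} \cdot 1 = 7 + \frac{1}{3} = \frac{22}{3} \approx 7.3333$)
$\left(l{\left(m,12 \right)} + I{\left(D \right)}\right)^{2} = \left(12 + \frac{22}{3}\right)^{2} = \left(\frac{58}{3}\right)^{2} = \frac{3364}{9}$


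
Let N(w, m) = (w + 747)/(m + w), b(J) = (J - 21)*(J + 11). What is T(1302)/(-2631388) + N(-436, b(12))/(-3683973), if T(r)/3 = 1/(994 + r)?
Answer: 45654926971/349060196101620192 ≈ 1.3079e-7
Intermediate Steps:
b(J) = (-21 + J)*(11 + J)
N(w, m) = (747 + w)/(m + w)
T(r) = 3/(994 + r)
T(1302)/(-2631388) + N(-436, b(12))/(-3683973) = (3/(994 + 1302))/(-2631388) + ((747 - 436)/((-231 + 12**2 - 10*12) - 436))/(-3683973) = (3/2296)*(-1/2631388) + (311/((-231 + 144 - 120) - 436))*(-1/3683973) = (3*(1/2296))*(-1/2631388) + (311/(-207 - 436))*(-1/3683973) = (3/2296)*(-1/2631388) + (311/(-643))*(-1/3683973) = -3/6041666848 - 1/643*311*(-1/3683973) = -3/6041666848 - 311/643*(-1/3683973) = -3/6041666848 + 311/2368794639 = 45654926971/349060196101620192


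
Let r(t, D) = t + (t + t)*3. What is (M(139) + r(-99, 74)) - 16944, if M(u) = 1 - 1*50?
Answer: -17686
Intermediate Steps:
r(t, D) = 7*t (r(t, D) = t + (2*t)*3 = t + 6*t = 7*t)
M(u) = -49 (M(u) = 1 - 50 = -49)
(M(139) + r(-99, 74)) - 16944 = (-49 + 7*(-99)) - 16944 = (-49 - 693) - 16944 = -742 - 16944 = -17686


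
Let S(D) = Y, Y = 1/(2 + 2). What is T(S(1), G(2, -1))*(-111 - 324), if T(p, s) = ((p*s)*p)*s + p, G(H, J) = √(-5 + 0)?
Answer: 435/16 ≈ 27.188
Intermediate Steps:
Y = ¼ (Y = 1/4 = ¼ ≈ 0.25000)
S(D) = ¼
G(H, J) = I*√5 (G(H, J) = √(-5) = I*√5)
T(p, s) = p + p²*s² (T(p, s) = (s*p²)*s + p = p²*s² + p = p + p²*s²)
T(S(1), G(2, -1))*(-111 - 324) = ((1 + (I*√5)²/4)/4)*(-111 - 324) = ((1 + (¼)*(-5))/4)*(-435) = ((1 - 5/4)/4)*(-435) = ((¼)*(-¼))*(-435) = -1/16*(-435) = 435/16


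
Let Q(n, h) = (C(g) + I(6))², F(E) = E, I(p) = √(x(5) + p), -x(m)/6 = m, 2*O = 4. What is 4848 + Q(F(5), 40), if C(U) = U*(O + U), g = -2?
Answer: 4824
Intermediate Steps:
O = 2 (O = (½)*4 = 2)
x(m) = -6*m
I(p) = √(-30 + p) (I(p) = √(-6*5 + p) = √(-30 + p))
C(U) = U*(2 + U)
Q(n, h) = -24 (Q(n, h) = (-2*(2 - 2) + √(-30 + 6))² = (-2*0 + √(-24))² = (0 + 2*I*√6)² = (2*I*√6)² = -24)
4848 + Q(F(5), 40) = 4848 - 24 = 4824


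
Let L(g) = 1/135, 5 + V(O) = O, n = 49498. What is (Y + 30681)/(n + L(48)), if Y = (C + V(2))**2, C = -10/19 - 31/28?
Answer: 1173087301815/1891231746544 ≈ 0.62028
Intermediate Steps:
V(O) = -5 + O
C = -869/532 (C = -10*1/19 - 31*1/28 = -10/19 - 31/28 = -869/532 ≈ -1.6335)
L(g) = 1/135
Y = 6076225/283024 (Y = (-869/532 + (-5 + 2))**2 = (-869/532 - 3)**2 = (-2465/532)**2 = 6076225/283024 ≈ 21.469)
(Y + 30681)/(n + L(48)) = (6076225/283024 + 30681)/(49498 + 1/135) = 8689535569/(283024*(6682231/135)) = (8689535569/283024)*(135/6682231) = 1173087301815/1891231746544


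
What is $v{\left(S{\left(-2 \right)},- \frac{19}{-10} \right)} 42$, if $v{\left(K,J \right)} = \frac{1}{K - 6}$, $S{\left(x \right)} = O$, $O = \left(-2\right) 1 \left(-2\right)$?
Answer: $-21$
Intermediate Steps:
$O = 4$ ($O = \left(-2\right) \left(-2\right) = 4$)
$S{\left(x \right)} = 4$
$v{\left(K,J \right)} = \frac{1}{-6 + K}$
$v{\left(S{\left(-2 \right)},- \frac{19}{-10} \right)} 42 = \frac{1}{-6 + 4} \cdot 42 = \frac{1}{-2} \cdot 42 = \left(- \frac{1}{2}\right) 42 = -21$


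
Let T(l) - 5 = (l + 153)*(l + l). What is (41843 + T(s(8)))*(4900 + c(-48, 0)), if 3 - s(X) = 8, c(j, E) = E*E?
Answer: 197803200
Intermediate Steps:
c(j, E) = E**2
s(X) = -5 (s(X) = 3 - 1*8 = 3 - 8 = -5)
T(l) = 5 + 2*l*(153 + l) (T(l) = 5 + (l + 153)*(l + l) = 5 + (153 + l)*(2*l) = 5 + 2*l*(153 + l))
(41843 + T(s(8)))*(4900 + c(-48, 0)) = (41843 + (5 + 2*(-5)**2 + 306*(-5)))*(4900 + 0**2) = (41843 + (5 + 2*25 - 1530))*(4900 + 0) = (41843 + (5 + 50 - 1530))*4900 = (41843 - 1475)*4900 = 40368*4900 = 197803200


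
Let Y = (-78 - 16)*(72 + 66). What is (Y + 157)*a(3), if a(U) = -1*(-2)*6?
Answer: -153780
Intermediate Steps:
a(U) = 12 (a(U) = 2*6 = 12)
Y = -12972 (Y = -94*138 = -12972)
(Y + 157)*a(3) = (-12972 + 157)*12 = -12815*12 = -153780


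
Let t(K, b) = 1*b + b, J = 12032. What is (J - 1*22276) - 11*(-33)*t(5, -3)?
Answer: -12422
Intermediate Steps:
t(K, b) = 2*b (t(K, b) = b + b = 2*b)
(J - 1*22276) - 11*(-33)*t(5, -3) = (12032 - 1*22276) - 11*(-33)*2*(-3) = (12032 - 22276) - (-363)*(-6) = -10244 - 1*2178 = -10244 - 2178 = -12422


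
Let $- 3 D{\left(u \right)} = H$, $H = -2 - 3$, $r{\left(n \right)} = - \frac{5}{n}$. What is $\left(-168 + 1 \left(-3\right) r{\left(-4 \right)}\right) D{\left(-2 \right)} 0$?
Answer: $0$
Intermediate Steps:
$H = -5$ ($H = -2 - 3 = -5$)
$D{\left(u \right)} = \frac{5}{3}$ ($D{\left(u \right)} = \left(- \frac{1}{3}\right) \left(-5\right) = \frac{5}{3}$)
$\left(-168 + 1 \left(-3\right) r{\left(-4 \right)}\right) D{\left(-2 \right)} 0 = \left(-168 + 1 \left(-3\right) \left(- \frac{5}{-4}\right)\right) \frac{5}{3} \cdot 0 = \left(-168 - 3 \left(\left(-5\right) \left(- \frac{1}{4}\right)\right)\right) 0 = \left(-168 - \frac{15}{4}\right) 0 = \left(- \frac{687}{4}\right) 0 = 0$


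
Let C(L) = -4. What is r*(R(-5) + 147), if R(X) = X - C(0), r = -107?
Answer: -15622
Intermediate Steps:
R(X) = 4 + X (R(X) = X - 1*(-4) = X + 4 = 4 + X)
r*(R(-5) + 147) = -107*((4 - 5) + 147) = -107*(-1 + 147) = -107*146 = -15622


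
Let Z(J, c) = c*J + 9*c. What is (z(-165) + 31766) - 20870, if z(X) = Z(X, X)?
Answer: 36636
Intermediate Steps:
Z(J, c) = 9*c + J*c (Z(J, c) = J*c + 9*c = 9*c + J*c)
z(X) = X*(9 + X)
(z(-165) + 31766) - 20870 = (-165*(9 - 165) + 31766) - 20870 = (-165*(-156) + 31766) - 20870 = (25740 + 31766) - 20870 = 57506 - 20870 = 36636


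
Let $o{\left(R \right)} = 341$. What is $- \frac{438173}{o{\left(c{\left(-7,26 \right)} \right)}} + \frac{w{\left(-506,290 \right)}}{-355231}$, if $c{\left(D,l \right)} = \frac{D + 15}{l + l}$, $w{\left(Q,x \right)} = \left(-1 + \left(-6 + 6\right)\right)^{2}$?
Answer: $- \frac{155652633304}{121133771} \approx -1285.0$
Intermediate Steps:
$w{\left(Q,x \right)} = 1$ ($w{\left(Q,x \right)} = \left(-1 + 0\right)^{2} = \left(-1\right)^{2} = 1$)
$c{\left(D,l \right)} = \frac{15 + D}{2 l}$
$- \frac{438173}{o{\left(c{\left(-7,26 \right)} \right)}} + \frac{w{\left(-506,290 \right)}}{-355231} = - \frac{438173}{341} + 1 \frac{1}{-355231} = \left(-438173\right) \frac{1}{341} + 1 \left(- \frac{1}{355231}\right) = - \frac{438173}{341} - \frac{1}{355231} = - \frac{155652633304}{121133771}$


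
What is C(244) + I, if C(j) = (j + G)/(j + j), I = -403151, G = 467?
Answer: -196736977/488 ≈ -4.0315e+5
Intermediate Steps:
C(j) = (467 + j)/(2*j) (C(j) = (j + 467)/(j + j) = (467 + j)/((2*j)) = (467 + j)*(1/(2*j)) = (467 + j)/(2*j))
C(244) + I = (½)*(467 + 244)/244 - 403151 = (½)*(1/244)*711 - 403151 = 711/488 - 403151 = -196736977/488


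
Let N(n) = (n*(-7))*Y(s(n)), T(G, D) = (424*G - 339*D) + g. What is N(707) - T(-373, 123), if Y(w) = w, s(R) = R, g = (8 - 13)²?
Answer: -3299119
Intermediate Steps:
g = 25 (g = (-5)² = 25)
T(G, D) = 25 - 339*D + 424*G (T(G, D) = (424*G - 339*D) + 25 = (-339*D + 424*G) + 25 = 25 - 339*D + 424*G)
N(n) = -7*n² (N(n) = (n*(-7))*n = (-7*n)*n = -7*n²)
N(707) - T(-373, 123) = -7*707² - (25 - 339*123 + 424*(-373)) = -7*499849 - (25 - 41697 - 158152) = -3498943 - 1*(-199824) = -3498943 + 199824 = -3299119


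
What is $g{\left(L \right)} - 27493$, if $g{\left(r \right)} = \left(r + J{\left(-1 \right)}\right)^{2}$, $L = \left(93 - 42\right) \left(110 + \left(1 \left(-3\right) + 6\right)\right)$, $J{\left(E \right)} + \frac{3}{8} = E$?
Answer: $\frac{2122805097}{64} \approx 3.3169 \cdot 10^{7}$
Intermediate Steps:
$J{\left(E \right)} = - \frac{3}{8} + E$
$L = 5763$ ($L = 51 \left(110 + \left(-3 + 6\right)\right) = 51 \left(110 + 3\right) = 51 \cdot 113 = 5763$)
$g{\left(r \right)} = \left(- \frac{11}{8} + r\right)^{2}$ ($g{\left(r \right)} = \left(r - \frac{11}{8}\right)^{2} = \left(- \frac{11}{8} + r\right)^{2}$)
$g{\left(L \right)} - 27493 = \frac{\left(-11 + 8 \cdot 5763\right)^{2}}{64} - 27493 = \frac{\left(-11 + 46104\right)^{2}}{64} - 27493 = \frac{46093^{2}}{64} - 27493 = \frac{1}{64} \cdot 2124564649 - 27493 = \frac{2124564649}{64} - 27493 = \frac{2122805097}{64}$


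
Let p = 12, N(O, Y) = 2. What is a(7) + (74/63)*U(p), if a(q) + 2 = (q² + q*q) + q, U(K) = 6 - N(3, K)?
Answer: 6785/63 ≈ 107.70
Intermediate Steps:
U(K) = 4 (U(K) = 6 - 1*2 = 6 - 2 = 4)
a(q) = -2 + q + 2*q² (a(q) = -2 + ((q² + q*q) + q) = -2 + ((q² + q²) + q) = -2 + (2*q² + q) = -2 + (q + 2*q²) = -2 + q + 2*q²)
a(7) + (74/63)*U(p) = (-2 + 7 + 2*7²) + (74/63)*4 = (-2 + 7 + 2*49) + (74*(1/63))*4 = (-2 + 7 + 98) + (74/63)*4 = 103 + 296/63 = 6785/63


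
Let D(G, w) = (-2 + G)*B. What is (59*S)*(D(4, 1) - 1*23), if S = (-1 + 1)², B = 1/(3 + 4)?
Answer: 0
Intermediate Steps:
B = ⅐ (B = 1/7 = ⅐ ≈ 0.14286)
S = 0 (S = 0² = 0)
D(G, w) = -2/7 + G/7 (D(G, w) = (-2 + G)*(⅐) = -2/7 + G/7)
(59*S)*(D(4, 1) - 1*23) = (59*0)*((-2/7 + (⅐)*4) - 1*23) = 0*((-2/7 + 4/7) - 23) = 0*(2/7 - 23) = 0*(-159/7) = 0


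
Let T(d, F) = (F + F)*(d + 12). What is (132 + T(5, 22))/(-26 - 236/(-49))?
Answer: -21560/519 ≈ -41.541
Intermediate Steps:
T(d, F) = 2*F*(12 + d) (T(d, F) = (2*F)*(12 + d) = 2*F*(12 + d))
(132 + T(5, 22))/(-26 - 236/(-49)) = (132 + 2*22*(12 + 5))/(-26 - 236/(-49)) = (132 + 2*22*17)/(-26 - 236*(-1/49)) = (132 + 748)/(-26 + 236/49) = 880/(-1038/49) = 880*(-49/1038) = -21560/519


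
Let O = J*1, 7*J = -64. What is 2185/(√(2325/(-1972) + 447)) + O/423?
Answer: -64/2961 + 4370*√433425387/879159 ≈ 103.46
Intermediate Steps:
J = -64/7 (J = (⅐)*(-64) = -64/7 ≈ -9.1429)
O = -64/7 (O = -64/7*1 = -64/7 ≈ -9.1429)
2185/(√(2325/(-1972) + 447)) + O/423 = 2185/(√(2325/(-1972) + 447)) - 64/7/423 = 2185/(√(2325*(-1/1972) + 447)) - 64/7*1/423 = 2185/(√(-2325/1972 + 447)) - 64/2961 = 2185/(√(879159/1972)) - 64/2961 = 2185/((√433425387/986)) - 64/2961 = 2185*(2*√433425387/879159) - 64/2961 = 4370*√433425387/879159 - 64/2961 = -64/2961 + 4370*√433425387/879159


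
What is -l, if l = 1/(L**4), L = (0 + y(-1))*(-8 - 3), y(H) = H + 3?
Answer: -1/234256 ≈ -4.2688e-6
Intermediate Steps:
y(H) = 3 + H
L = -22 (L = (0 + (3 - 1))*(-8 - 3) = (0 + 2)*(-11) = 2*(-11) = -22)
l = 1/234256 (l = 1/((-22)**4) = 1/234256 ≈ 4.2688e-6)
-l = -1*1/234256 = -1/234256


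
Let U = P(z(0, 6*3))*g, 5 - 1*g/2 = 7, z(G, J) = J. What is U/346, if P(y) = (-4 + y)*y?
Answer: -504/173 ≈ -2.9133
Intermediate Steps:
P(y) = y*(-4 + y)
g = -4 (g = 10 - 2*7 = 10 - 14 = -4)
U = -1008 (U = ((6*3)*(-4 + 6*3))*(-4) = (18*(-4 + 18))*(-4) = (18*14)*(-4) = 252*(-4) = -1008)
U/346 = -1008/346 = (1/346)*(-1008) = -504/173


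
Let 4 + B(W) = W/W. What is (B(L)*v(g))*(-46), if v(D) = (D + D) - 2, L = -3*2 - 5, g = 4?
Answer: 828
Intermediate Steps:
L = -11 (L = -6 - 5 = -11)
B(W) = -3 (B(W) = -4 + W/W = -4 + 1 = -3)
v(D) = -2 + 2*D (v(D) = 2*D - 2 = -2 + 2*D)
(B(L)*v(g))*(-46) = -3*(-2 + 2*4)*(-46) = -3*(-2 + 8)*(-46) = -3*6*(-46) = -18*(-46) = 828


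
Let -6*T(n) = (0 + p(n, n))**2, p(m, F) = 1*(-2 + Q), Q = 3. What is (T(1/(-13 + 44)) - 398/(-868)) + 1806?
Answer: 1175896/651 ≈ 1806.3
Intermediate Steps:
p(m, F) = 1 (p(m, F) = 1*(-2 + 3) = 1*1 = 1)
T(n) = -1/6 (T(n) = -(0 + 1)**2/6 = -1/6*1**2 = -1/6*1 = -1/6)
(T(1/(-13 + 44)) - 398/(-868)) + 1806 = (-1/6 - 398/(-868)) + 1806 = (-1/6 - 398*(-1/868)) + 1806 = (-1/6 + 199/434) + 1806 = 190/651 + 1806 = 1175896/651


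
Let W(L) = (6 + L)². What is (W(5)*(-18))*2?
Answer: -4356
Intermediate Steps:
(W(5)*(-18))*2 = ((6 + 5)²*(-18))*2 = (11²*(-18))*2 = (121*(-18))*2 = -2178*2 = -4356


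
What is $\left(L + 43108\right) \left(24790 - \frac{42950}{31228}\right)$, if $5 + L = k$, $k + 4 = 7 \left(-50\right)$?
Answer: $\frac{16545982709165}{15614} \approx 1.0597 \cdot 10^{9}$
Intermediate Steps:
$k = -354$ ($k = -4 + 7 \left(-50\right) = -4 - 350 = -354$)
$L = -359$ ($L = -5 - 354 = -359$)
$\left(L + 43108\right) \left(24790 - \frac{42950}{31228}\right) = \left(-359 + 43108\right) \left(24790 - \frac{42950}{31228}\right) = 42749 \left(24790 - \frac{21475}{15614}\right) = 42749 \cdot \frac{387049585}{15614} = \frac{16545982709165}{15614}$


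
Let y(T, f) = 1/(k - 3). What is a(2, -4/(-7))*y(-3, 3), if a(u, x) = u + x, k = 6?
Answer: 6/7 ≈ 0.85714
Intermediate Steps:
y(T, f) = ⅓ (y(T, f) = 1/(6 - 3) = 1/3 = ⅓)
a(2, -4/(-7))*y(-3, 3) = (2 - 4/(-7))*(⅓) = (2 - 4*(-⅐))*(⅓) = (2 + 4/7)*(⅓) = (18/7)*(⅓) = 6/7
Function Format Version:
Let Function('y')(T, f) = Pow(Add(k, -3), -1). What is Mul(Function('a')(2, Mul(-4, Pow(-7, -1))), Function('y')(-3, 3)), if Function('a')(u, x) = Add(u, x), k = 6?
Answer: Rational(6, 7) ≈ 0.85714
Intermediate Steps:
Function('y')(T, f) = Rational(1, 3) (Function('y')(T, f) = Pow(Add(6, -3), -1) = Pow(3, -1) = Rational(1, 3))
Mul(Function('a')(2, Mul(-4, Pow(-7, -1))), Function('y')(-3, 3)) = Mul(Add(2, Mul(-4, Pow(-7, -1))), Rational(1, 3)) = Mul(Add(2, Mul(-4, Rational(-1, 7))), Rational(1, 3)) = Mul(Add(2, Rational(4, 7)), Rational(1, 3)) = Mul(Rational(18, 7), Rational(1, 3)) = Rational(6, 7)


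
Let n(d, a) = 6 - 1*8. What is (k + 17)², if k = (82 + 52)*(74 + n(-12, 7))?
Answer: 93412225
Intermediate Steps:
n(d, a) = -2 (n(d, a) = 6 - 8 = -2)
k = 9648 (k = (82 + 52)*(74 - 2) = 134*72 = 9648)
(k + 17)² = (9648 + 17)² = 9665² = 93412225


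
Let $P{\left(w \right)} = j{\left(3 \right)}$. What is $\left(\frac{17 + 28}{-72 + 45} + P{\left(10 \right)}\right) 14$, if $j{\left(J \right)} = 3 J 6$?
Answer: $\frac{2198}{3} \approx 732.67$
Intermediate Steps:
$j{\left(J \right)} = 18 J$
$P{\left(w \right)} = 54$ ($P{\left(w \right)} = 18 \cdot 3 = 54$)
$\left(\frac{17 + 28}{-72 + 45} + P{\left(10 \right)}\right) 14 = \left(\frac{17 + 28}{-72 + 45} + 54\right) 14 = \left(\frac{45}{-27} + 54\right) 14 = \left(45 \left(- \frac{1}{27}\right) + 54\right) 14 = \left(- \frac{5}{3} + 54\right) 14 = \frac{157}{3} \cdot 14 = \frac{2198}{3}$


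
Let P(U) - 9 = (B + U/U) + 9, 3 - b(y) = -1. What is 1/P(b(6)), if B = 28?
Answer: 1/47 ≈ 0.021277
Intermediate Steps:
b(y) = 4 (b(y) = 3 - 1*(-1) = 3 + 1 = 4)
P(U) = 47 (P(U) = 9 + ((28 + U/U) + 9) = 9 + ((28 + 1) + 9) = 9 + (29 + 9) = 9 + 38 = 47)
1/P(b(6)) = 1/47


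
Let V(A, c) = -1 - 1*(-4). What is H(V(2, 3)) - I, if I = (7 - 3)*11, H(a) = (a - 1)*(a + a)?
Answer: -32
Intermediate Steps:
V(A, c) = 3 (V(A, c) = -1 + 4 = 3)
H(a) = 2*a*(-1 + a) (H(a) = (-1 + a)*(2*a) = 2*a*(-1 + a))
I = 44 (I = 4*11 = 44)
H(V(2, 3)) - I = 2*3*(-1 + 3) - 1*44 = 2*3*2 - 44 = 12 - 44 = -32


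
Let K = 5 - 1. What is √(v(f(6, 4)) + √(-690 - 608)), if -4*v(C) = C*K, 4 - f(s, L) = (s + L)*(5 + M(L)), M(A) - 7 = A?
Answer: √(156 + I*√1298) ≈ 12.572 + 1.4329*I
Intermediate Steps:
M(A) = 7 + A
K = 4
f(s, L) = 4 - (12 + L)*(L + s) (f(s, L) = 4 - (s + L)*(5 + (7 + L)) = 4 - (L + s)*(12 + L) = 4 - (12 + L)*(L + s))
v(C) = -C (v(C) = -C*4/4 = -C)
√(v(f(6, 4)) + √(-690 - 608)) = √(-(4 - 1*4² - 12*4 - 12*6 - 1*4*6) + √(-690 - 608)) = √(-(4 - 1*16 - 48 - 72 - 24) + √(-1298)) = √(-(4 - 16 - 48 - 72 - 24) + I*√1298) = √(-1*(-156) + I*√1298) = √(156 + I*√1298)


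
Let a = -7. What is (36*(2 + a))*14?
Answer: -2520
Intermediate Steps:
(36*(2 + a))*14 = (36*(2 - 7))*14 = (36*(-5))*14 = -180*14 = -2520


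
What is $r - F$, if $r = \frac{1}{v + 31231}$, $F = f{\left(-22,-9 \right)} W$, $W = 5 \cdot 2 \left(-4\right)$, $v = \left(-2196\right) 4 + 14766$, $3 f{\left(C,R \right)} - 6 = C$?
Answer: $- \frac{23816317}{111639} \approx -213.33$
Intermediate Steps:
$f{\left(C,R \right)} = 2 + \frac{C}{3}$
$v = 5982$ ($v = -8784 + 14766 = 5982$)
$W = -40$ ($W = 10 \left(-4\right) = -40$)
$F = \frac{640}{3}$ ($F = \left(2 + \frac{1}{3} \left(-22\right)\right) \left(-40\right) = \left(2 - \frac{22}{3}\right) \left(-40\right) = \left(- \frac{16}{3}\right) \left(-40\right) = \frac{640}{3} \approx 213.33$)
$r = \frac{1}{37213}$ ($r = \frac{1}{5982 + 31231} = \frac{1}{37213} \approx 2.6872 \cdot 10^{-5}$)
$r - F = \frac{1}{37213} - \frac{640}{3} = - \frac{23816317}{111639}$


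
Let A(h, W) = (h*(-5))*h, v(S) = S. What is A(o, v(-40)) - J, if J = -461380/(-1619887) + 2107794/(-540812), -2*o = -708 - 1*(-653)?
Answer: -3309415560413907/876054328244 ≈ -3777.6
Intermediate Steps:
o = 55/2 (o = -(-708 - 1*(-653))/2 = -(-708 + 653)/2 = -½*(-55) = 55/2 ≈ 27.500)
A(h, W) = -5*h² (A(h, W) = (-5*h)*h = -5*h²)
J = -1582434129359/438027164122 (J = -461380*(-1/1619887) + 2107794*(-1/540812) = 461380/1619887 - 1053897/270406 = -1582434129359/438027164122 ≈ -3.6126)
A(o, v(-40)) - J = -5*(55/2)² - 1*(-1582434129359/438027164122) = -5*3025/4 + 1582434129359/438027164122 = -15125/4 + 1582434129359/438027164122 = -3309415560413907/876054328244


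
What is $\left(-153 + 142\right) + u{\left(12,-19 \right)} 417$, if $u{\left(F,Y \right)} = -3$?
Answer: $-1262$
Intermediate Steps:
$\left(-153 + 142\right) + u{\left(12,-19 \right)} 417 = \left(-153 + 142\right) - 1251 = -11 - 1251 = -1262$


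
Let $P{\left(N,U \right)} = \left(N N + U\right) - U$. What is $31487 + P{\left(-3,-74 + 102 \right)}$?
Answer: $31496$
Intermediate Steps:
$P{\left(N,U \right)} = N^{2}$ ($P{\left(N,U \right)} = \left(N^{2} + U\right) - U = \left(U + N^{2}\right) - U = N^{2}$)
$31487 + P{\left(-3,-74 + 102 \right)} = 31487 + \left(-3\right)^{2} = 31487 + 9 = 31496$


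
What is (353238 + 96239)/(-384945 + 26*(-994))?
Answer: -449477/410789 ≈ -1.0942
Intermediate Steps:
(353238 + 96239)/(-384945 + 26*(-994)) = 449477/(-384945 - 25844) = 449477/(-410789) = 449477*(-1/410789) = -449477/410789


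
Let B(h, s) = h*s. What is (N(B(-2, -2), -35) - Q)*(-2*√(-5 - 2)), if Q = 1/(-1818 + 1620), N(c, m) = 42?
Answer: -8317*I*√7/99 ≈ -222.27*I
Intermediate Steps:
Q = -1/198 (Q = 1/(-198) = -1/198 ≈ -0.0050505)
(N(B(-2, -2), -35) - Q)*(-2*√(-5 - 2)) = (42 - 1*(-1/198))*(-2*√(-5 - 2)) = (42 + 1/198)*(-2*I*√7) = 8317*(-2*I*√7)/198 = -8317*I*√7/99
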